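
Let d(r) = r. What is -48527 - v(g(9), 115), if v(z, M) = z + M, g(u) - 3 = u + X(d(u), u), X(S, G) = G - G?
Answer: -48654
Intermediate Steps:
X(S, G) = 0
g(u) = 3 + u (g(u) = 3 + (u + 0) = 3 + u)
v(z, M) = M + z
-48527 - v(g(9), 115) = -48527 - (115 + (3 + 9)) = -48527 - (115 + 12) = -48527 - 1*127 = -48527 - 127 = -48654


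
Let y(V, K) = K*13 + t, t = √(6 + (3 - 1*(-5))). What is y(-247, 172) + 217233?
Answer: 219469 + √14 ≈ 2.1947e+5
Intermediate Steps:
t = √14 (t = √(6 + (3 + 5)) = √(6 + 8) = √14 ≈ 3.7417)
y(V, K) = √14 + 13*K (y(V, K) = K*13 + √14 = 13*K + √14 = √14 + 13*K)
y(-247, 172) + 217233 = (√14 + 13*172) + 217233 = (√14 + 2236) + 217233 = (2236 + √14) + 217233 = 219469 + √14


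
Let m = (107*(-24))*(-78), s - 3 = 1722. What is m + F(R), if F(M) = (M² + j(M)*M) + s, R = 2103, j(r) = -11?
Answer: 4601505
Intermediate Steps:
s = 1725 (s = 3 + 1722 = 1725)
m = 200304 (m = -2568*(-78) = 200304)
F(M) = 1725 + M² - 11*M (F(M) = (M² - 11*M) + 1725 = 1725 + M² - 11*M)
m + F(R) = 200304 + (1725 + 2103² - 11*2103) = 200304 + (1725 + 4422609 - 23133) = 200304 + 4401201 = 4601505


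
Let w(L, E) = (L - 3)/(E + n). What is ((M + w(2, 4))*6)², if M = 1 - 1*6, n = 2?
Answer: 961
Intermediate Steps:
w(L, E) = (-3 + L)/(2 + E) (w(L, E) = (L - 3)/(E + 2) = (-3 + L)/(2 + E))
M = -5 (M = 1 - 6 = -5)
((M + w(2, 4))*6)² = ((-5 + (-3 + 2)/(2 + 4))*6)² = ((-5 - 1/6)*6)² = ((-5 + (⅙)*(-1))*6)² = ((-5 - ⅙)*6)² = (-31/6*6)² = (-31)² = 961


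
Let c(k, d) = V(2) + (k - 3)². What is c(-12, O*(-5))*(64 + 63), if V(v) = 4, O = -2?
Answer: 29083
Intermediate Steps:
c(k, d) = 4 + (-3 + k)² (c(k, d) = 4 + (k - 3)² = 4 + (-3 + k)²)
c(-12, O*(-5))*(64 + 63) = (4 + (-3 - 12)²)*(64 + 63) = (4 + (-15)²)*127 = (4 + 225)*127 = 229*127 = 29083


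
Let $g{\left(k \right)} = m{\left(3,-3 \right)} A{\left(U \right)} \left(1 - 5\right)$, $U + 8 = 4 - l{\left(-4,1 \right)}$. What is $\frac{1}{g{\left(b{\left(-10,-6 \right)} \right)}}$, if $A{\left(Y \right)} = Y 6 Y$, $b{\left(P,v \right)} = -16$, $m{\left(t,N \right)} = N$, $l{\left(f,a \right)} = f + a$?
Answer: $\frac{1}{72} \approx 0.013889$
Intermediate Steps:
$l{\left(f,a \right)} = a + f$
$U = -1$ ($U = -8 + \left(4 - \left(1 - 4\right)\right) = -8 + \left(4 - -3\right) = -8 + \left(4 + 3\right) = -8 + 7 = -1$)
$A{\left(Y \right)} = 6 Y^{2}$ ($A{\left(Y \right)} = 6 Y Y = 6 Y^{2}$)
$g{\left(k \right)} = 72$ ($g{\left(k \right)} = - 3 \cdot 6 \left(-1\right)^{2} \left(1 - 5\right) = - 3 \cdot 6 \cdot 1 \left(1 - 5\right) = \left(-3\right) 6 \left(-4\right) = \left(-18\right) \left(-4\right) = 72$)
$\frac{1}{g{\left(b{\left(-10,-6 \right)} \right)}} = \frac{1}{72}$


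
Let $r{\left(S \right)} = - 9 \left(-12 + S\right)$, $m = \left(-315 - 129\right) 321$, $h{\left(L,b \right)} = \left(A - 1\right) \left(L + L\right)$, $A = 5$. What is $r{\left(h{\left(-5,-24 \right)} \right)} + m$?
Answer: $-142056$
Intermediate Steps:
$h{\left(L,b \right)} = 8 L$ ($h{\left(L,b \right)} = \left(5 - 1\right) \left(L + L\right) = 4 \cdot 2 L = 8 L$)
$m = -142524$ ($m = \left(-444\right) 321 = -142524$)
$r{\left(S \right)} = 108 - 9 S$
$r{\left(h{\left(-5,-24 \right)} \right)} + m = \left(108 - 9 \cdot 8 \left(-5\right)\right) - 142524 = \left(108 - -360\right) - 142524 = \left(108 + 360\right) - 142524 = 468 - 142524 = -142056$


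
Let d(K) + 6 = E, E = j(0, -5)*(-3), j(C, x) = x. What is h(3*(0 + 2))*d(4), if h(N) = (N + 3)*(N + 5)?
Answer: 891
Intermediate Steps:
h(N) = (3 + N)*(5 + N)
E = 15 (E = -5*(-3) = 15)
d(K) = 9 (d(K) = -6 + 15 = 9)
h(3*(0 + 2))*d(4) = (15 + (3*(0 + 2))**2 + 8*(3*(0 + 2)))*9 = (15 + (3*2)**2 + 8*(3*2))*9 = (15 + 6**2 + 8*6)*9 = (15 + 36 + 48)*9 = 99*9 = 891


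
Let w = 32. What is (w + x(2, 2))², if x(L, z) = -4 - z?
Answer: 676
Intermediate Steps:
(w + x(2, 2))² = (32 + (-4 - 1*2))² = (32 + (-4 - 2))² = (32 - 6)² = 26² = 676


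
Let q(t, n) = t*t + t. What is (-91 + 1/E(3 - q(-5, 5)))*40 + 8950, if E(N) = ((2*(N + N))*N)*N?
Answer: 26088020/4913 ≈ 5310.0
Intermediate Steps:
q(t, n) = t + t**2 (q(t, n) = t**2 + t = t + t**2)
E(N) = 4*N**3 (E(N) = ((2*(2*N))*N)*N = ((4*N)*N)*N = (4*N**2)*N = 4*N**3)
(-91 + 1/E(3 - q(-5, 5)))*40 + 8950 = (-91 + 1/(4*(3 - (-5)*(1 - 5))**3))*40 + 8950 = (-91 + 1/(4*(3 - (-5)*(-4))**3))*40 + 8950 = (-91 + 1/(4*(3 - 1*20)**3))*40 + 8950 = (-91 + 1/(4*(3 - 20)**3))*40 + 8950 = (-91 + 1/(4*(-17)**3))*40 + 8950 = (-91 + 1/(4*(-4913)))*40 + 8950 = (-91 + 1/(-19652))*40 + 8950 = (-91 - 1/19652)*40 + 8950 = -1788333/19652*40 + 8950 = -17883330/4913 + 8950 = 26088020/4913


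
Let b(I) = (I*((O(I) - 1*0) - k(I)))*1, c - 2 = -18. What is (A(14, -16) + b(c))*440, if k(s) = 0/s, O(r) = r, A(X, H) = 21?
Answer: 121880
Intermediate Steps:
k(s) = 0
c = -16 (c = 2 - 18 = -16)
b(I) = I² (b(I) = (I*((I - 1*0) - 1*0))*1 = (I*((I + 0) + 0))*1 = (I*(I + 0))*1 = (I*I)*1 = I²*1 = I²)
(A(14, -16) + b(c))*440 = (21 + (-16)²)*440 = (21 + 256)*440 = 277*440 = 121880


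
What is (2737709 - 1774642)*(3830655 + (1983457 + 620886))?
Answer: 6197334218866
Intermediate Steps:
(2737709 - 1774642)*(3830655 + (1983457 + 620886)) = 963067*(3830655 + 2604343) = 963067*6434998 = 6197334218866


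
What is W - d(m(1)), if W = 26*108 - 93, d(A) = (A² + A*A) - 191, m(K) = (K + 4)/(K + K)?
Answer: 5787/2 ≈ 2893.5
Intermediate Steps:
m(K) = (4 + K)/(2*K) (m(K) = (4 + K)/((2*K)) = (4 + K)*(1/(2*K)) = (4 + K)/(2*K))
d(A) = -191 + 2*A² (d(A) = (A² + A²) - 191 = 2*A² - 191 = -191 + 2*A²)
W = 2715 (W = 2808 - 93 = 2715)
W - d(m(1)) = 2715 - (-191 + 2*((½)*(4 + 1)/1)²) = 2715 - (-191 + 2*((½)*1*5)²) = 2715 - (-191 + 2*(5/2)²) = 2715 - (-191 + 2*(25/4)) = 2715 - (-191 + 25/2) = 2715 - 1*(-357/2) = 2715 + 357/2 = 5787/2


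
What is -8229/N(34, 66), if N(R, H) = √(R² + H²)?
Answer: -633*√1378/212 ≈ -110.84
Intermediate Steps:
N(R, H) = √(H² + R²)
-8229/N(34, 66) = -8229/√(66² + 34²) = -8229/√(4356 + 1156) = -8229*√1378/2756 = -633*√1378/212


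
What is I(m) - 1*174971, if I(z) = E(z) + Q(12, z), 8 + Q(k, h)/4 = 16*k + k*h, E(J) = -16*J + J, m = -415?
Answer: -187930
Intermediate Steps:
E(J) = -15*J
Q(k, h) = -32 + 64*k + 4*h*k (Q(k, h) = -32 + 4*(16*k + k*h) = -32 + 4*(16*k + h*k) = -32 + (64*k + 4*h*k) = -32 + 64*k + 4*h*k)
I(z) = 736 + 33*z (I(z) = -15*z + (-32 + 64*12 + 4*z*12) = -15*z + (-32 + 768 + 48*z) = -15*z + (736 + 48*z) = 736 + 33*z)
I(m) - 1*174971 = (736 + 33*(-415)) - 1*174971 = (736 - 13695) - 174971 = -12959 - 174971 = -187930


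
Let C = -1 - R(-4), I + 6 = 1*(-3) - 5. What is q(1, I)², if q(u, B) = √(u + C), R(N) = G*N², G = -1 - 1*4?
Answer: 80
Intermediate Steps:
G = -5 (G = -1 - 4 = -5)
I = -14 (I = -6 + (1*(-3) - 5) = -6 + (-3 - 5) = -6 - 8 = -14)
R(N) = -5*N²
C = 79 (C = -1 - (-5)*(-4)² = -1 - (-5)*16 = -1 - 1*(-80) = -1 + 80 = 79)
q(u, B) = √(79 + u) (q(u, B) = √(u + 79) = √(79 + u))
q(1, I)² = (√(79 + 1))² = (√80)² = (4*√5)² = 80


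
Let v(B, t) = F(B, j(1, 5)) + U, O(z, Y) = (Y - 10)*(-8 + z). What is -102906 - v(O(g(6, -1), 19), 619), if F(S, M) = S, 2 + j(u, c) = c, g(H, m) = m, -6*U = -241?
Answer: -617191/6 ≈ -1.0287e+5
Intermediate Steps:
U = 241/6 (U = -⅙*(-241) = 241/6 ≈ 40.167)
j(u, c) = -2 + c
O(z, Y) = (-10 + Y)*(-8 + z)
v(B, t) = 241/6 + B (v(B, t) = B + 241/6 = 241/6 + B)
-102906 - v(O(g(6, -1), 19), 619) = -102906 - (241/6 + (80 - 10*(-1) - 8*19 + 19*(-1))) = -102906 - (241/6 + (80 + 10 - 152 - 19)) = -102906 - (241/6 - 81) = -102906 - 1*(-245/6) = -102906 + 245/6 = -617191/6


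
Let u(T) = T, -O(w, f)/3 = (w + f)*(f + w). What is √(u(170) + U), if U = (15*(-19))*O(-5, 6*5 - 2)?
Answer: √452465 ≈ 672.66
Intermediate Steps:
O(w, f) = -3*(f + w)² (O(w, f) = -3*(w + f)*(f + w) = -3*(f + w)*(f + w) = -3*(f + w)²)
U = 452295 (U = (15*(-19))*(-3*((6*5 - 2) - 5)²) = -(-855)*((30 - 2) - 5)² = -(-855)*(28 - 5)² = -(-855)*23² = -(-855)*529 = -285*(-1587) = 452295)
√(u(170) + U) = √(170 + 452295) = √452465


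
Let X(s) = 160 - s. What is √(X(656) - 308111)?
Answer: I*√308607 ≈ 555.52*I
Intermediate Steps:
√(X(656) - 308111) = √((160 - 1*656) - 308111) = √((160 - 656) - 308111) = √(-496 - 308111) = √(-308607) = I*√308607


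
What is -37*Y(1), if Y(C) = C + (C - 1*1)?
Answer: -37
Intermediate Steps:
Y(C) = -1 + 2*C (Y(C) = C + (C - 1) = C + (-1 + C) = -1 + 2*C)
-37*Y(1) = -37*(-1 + 2*1) = -37*(-1 + 2) = -37*1 = -37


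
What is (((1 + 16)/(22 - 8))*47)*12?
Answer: 4794/7 ≈ 684.86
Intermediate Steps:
(((1 + 16)/(22 - 8))*47)*12 = ((17/14)*47)*12 = (799/14)*12 = 4794/7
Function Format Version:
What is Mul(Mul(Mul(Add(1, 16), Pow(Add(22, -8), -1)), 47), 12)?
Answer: Rational(4794, 7) ≈ 684.86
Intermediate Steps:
Mul(Mul(Mul(Add(1, 16), Pow(Add(22, -8), -1)), 47), 12) = Mul(Mul(Mul(17, Pow(14, -1)), 47), 12) = Mul(Mul(Mul(17, Rational(1, 14)), 47), 12) = Mul(Mul(Rational(17, 14), 47), 12) = Mul(Rational(799, 14), 12) = Rational(4794, 7)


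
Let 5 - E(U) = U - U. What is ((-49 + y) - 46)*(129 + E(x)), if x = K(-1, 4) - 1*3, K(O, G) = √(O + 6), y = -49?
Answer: -19296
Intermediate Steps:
K(O, G) = √(6 + O)
x = -3 + √5 (x = √(6 - 1) - 1*3 = √5 - 3 = -3 + √5 ≈ -0.76393)
E(U) = 5 (E(U) = 5 - (U - U) = 5 - 1*0 = 5 + 0 = 5)
((-49 + y) - 46)*(129 + E(x)) = ((-49 - 49) - 46)*(129 + 5) = (-98 - 46)*134 = -144*134 = -19296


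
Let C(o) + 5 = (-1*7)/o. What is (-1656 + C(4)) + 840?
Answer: -3291/4 ≈ -822.75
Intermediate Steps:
C(o) = -5 - 7/o (C(o) = -5 + (-1*7)/o = -5 - 7/o)
(-1656 + C(4)) + 840 = (-1656 + (-5 - 7/4)) + 840 = (-1656 - 27/4) + 840 = -6651/4 + 840 = -3291/4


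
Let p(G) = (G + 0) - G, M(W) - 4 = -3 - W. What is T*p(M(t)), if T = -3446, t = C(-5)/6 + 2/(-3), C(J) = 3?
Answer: 0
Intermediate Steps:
t = -1/6 (t = 3/6 + 2/(-3) = 3*(1/6) + 2*(-1/3) = 1/2 - 2/3 = -1/6 ≈ -0.16667)
M(W) = 1 - W (M(W) = 4 + (-3 - W) = 1 - W)
p(G) = 0 (p(G) = G - G = 0)
T*p(M(t)) = -3446*0 = 0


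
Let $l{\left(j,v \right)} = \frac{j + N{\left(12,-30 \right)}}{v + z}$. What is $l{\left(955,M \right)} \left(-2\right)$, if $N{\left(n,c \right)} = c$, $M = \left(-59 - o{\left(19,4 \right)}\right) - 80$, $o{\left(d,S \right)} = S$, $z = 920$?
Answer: $- \frac{50}{21} \approx -2.381$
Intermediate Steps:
$M = -143$ ($M = \left(-59 - 4\right) - 80 = -63 - 80 = -143$)
$l{\left(j,v \right)} = \frac{-30 + j}{920 + v}$ ($l{\left(j,v \right)} = \frac{j - 30}{v + 920} = \frac{-30 + j}{920 + v}$)
$l{\left(955,M \right)} \left(-2\right) = \frac{-30 + 955}{920 - 143} \left(-2\right) = \frac{1}{777} \cdot 925 \left(-2\right) = \frac{25}{21} \left(-2\right) = - \frac{50}{21}$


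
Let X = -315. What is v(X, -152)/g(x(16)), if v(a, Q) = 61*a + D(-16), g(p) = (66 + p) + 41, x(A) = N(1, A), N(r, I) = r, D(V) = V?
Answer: -19231/108 ≈ -178.06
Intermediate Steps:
x(A) = 1
g(p) = 107 + p
v(a, Q) = -16 + 61*a (v(a, Q) = 61*a - 16 = -16 + 61*a)
v(X, -152)/g(x(16)) = (-16 + 61*(-315))/(107 + 1) = (-16 - 19215)/108 = -19231*1/108 = -19231/108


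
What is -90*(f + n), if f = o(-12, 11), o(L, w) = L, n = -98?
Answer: 9900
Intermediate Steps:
f = -12
-90*(f + n) = -90*(-12 - 98) = -90*(-110) = 9900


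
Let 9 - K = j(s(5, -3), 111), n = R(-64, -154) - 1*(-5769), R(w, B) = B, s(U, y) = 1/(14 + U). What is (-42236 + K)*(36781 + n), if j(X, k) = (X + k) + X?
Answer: -34104359904/19 ≈ -1.7950e+9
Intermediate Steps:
j(X, k) = k + 2*X
n = 5615 (n = -154 - 1*(-5769) = -154 + 5769 = 5615)
K = -1940/19 (K = 9 - (111 + 2/(14 + 5)) = 9 - (111 + 2/19) = 9 - 1*2111/19 = 9 - 2111/19 = -1940/19 ≈ -102.11)
(-42236 + K)*(36781 + n) = (-42236 - 1940/19)*(36781 + 5615) = -804424/19*42396 = -34104359904/19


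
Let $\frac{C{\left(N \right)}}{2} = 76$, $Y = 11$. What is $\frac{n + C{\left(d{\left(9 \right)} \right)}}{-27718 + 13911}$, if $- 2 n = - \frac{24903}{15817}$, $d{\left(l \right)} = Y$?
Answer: $- \frac{4833271}{436770638} \approx -0.011066$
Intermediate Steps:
$d{\left(l \right)} = 11$
$C{\left(N \right)} = 152$ ($C{\left(N \right)} = 2 \cdot 76 = 152$)
$n = \frac{24903}{31634}$ ($n = - \frac{\left(-24903\right) \frac{1}{15817}}{2} = \left(- \frac{1}{2}\right) \left(- \frac{24903}{15817}\right) = \frac{24903}{31634} \approx 0.78722$)
$\frac{n + C{\left(d{\left(9 \right)} \right)}}{-27718 + 13911} = \frac{\frac{24903}{31634} + 152}{-27718 + 13911} = \frac{4833271}{31634 \left(-13807\right)} = \frac{4833271}{31634} \left(- \frac{1}{13807}\right) = - \frac{4833271}{436770638}$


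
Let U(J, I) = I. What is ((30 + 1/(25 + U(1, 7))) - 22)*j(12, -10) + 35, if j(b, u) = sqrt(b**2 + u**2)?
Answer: 35 + 257*sqrt(61)/16 ≈ 160.45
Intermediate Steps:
((30 + 1/(25 + U(1, 7))) - 22)*j(12, -10) + 35 = ((30 + 1/(25 + 7)) - 22)*sqrt(12**2 + (-10)**2) + 35 = ((30 + 1/32) - 22)*sqrt(144 + 100) + 35 = ((30 + 1/32) - 22)*sqrt(244) + 35 = (961/32 - 22)*(2*sqrt(61)) + 35 = 257*(2*sqrt(61))/32 + 35 = 257*sqrt(61)/16 + 35 = 35 + 257*sqrt(61)/16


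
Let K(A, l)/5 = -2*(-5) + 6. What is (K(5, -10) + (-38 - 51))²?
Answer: 81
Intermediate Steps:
K(A, l) = 80 (K(A, l) = 5*(-2*(-5) + 6) = 5*(10 + 6) = 5*16 = 80)
(K(5, -10) + (-38 - 51))² = (80 + (-38 - 51))² = (80 - 89)² = (-9)² = 81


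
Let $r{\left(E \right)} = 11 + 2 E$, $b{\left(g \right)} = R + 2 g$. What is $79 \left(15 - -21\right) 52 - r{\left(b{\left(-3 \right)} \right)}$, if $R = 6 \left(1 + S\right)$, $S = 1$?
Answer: $147865$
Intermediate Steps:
$R = 12$ ($R = 6 \left(1 + 1\right) = 6 \cdot 2 = 12$)
$b{\left(g \right)} = 12 + 2 g$
$79 \left(15 - -21\right) 52 - r{\left(b{\left(-3 \right)} \right)} = 79 \left(15 - -21\right) 52 - \left(11 + 2 \left(12 + 2 \left(-3\right)\right)\right) = 79 \left(15 + 21\right) 52 - \left(11 + 2 \left(12 - 6\right)\right) = 79 \cdot 36 \cdot 52 - \left(11 + 2 \cdot 6\right) = 2844 \cdot 52 - \left(11 + 12\right) = 147888 - 23 = 147865$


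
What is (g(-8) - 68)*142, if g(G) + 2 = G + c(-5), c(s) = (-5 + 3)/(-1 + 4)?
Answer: -33512/3 ≈ -11171.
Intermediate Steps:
c(s) = -⅔ (c(s) = -2/3 = -2*⅓ = -⅔)
g(G) = -8/3 + G (g(G) = -2 + (G - ⅔) = -2 + (-⅔ + G) = -8/3 + G)
(g(-8) - 68)*142 = ((-8/3 - 8) - 68)*142 = (-32/3 - 68)*142 = -236/3*142 = -33512/3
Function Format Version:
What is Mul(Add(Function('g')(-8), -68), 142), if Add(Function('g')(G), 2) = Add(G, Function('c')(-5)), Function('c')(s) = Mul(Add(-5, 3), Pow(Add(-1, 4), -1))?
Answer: Rational(-33512, 3) ≈ -11171.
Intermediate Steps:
Function('c')(s) = Rational(-2, 3) (Function('c')(s) = Mul(-2, Pow(3, -1)) = Mul(-2, Rational(1, 3)) = Rational(-2, 3))
Function('g')(G) = Add(Rational(-8, 3), G) (Function('g')(G) = Add(-2, Add(G, Rational(-2, 3))) = Add(-2, Add(Rational(-2, 3), G)) = Add(Rational(-8, 3), G))
Mul(Add(Function('g')(-8), -68), 142) = Mul(Add(Add(Rational(-8, 3), -8), -68), 142) = Mul(Add(Rational(-32, 3), -68), 142) = Mul(Rational(-236, 3), 142) = Rational(-33512, 3)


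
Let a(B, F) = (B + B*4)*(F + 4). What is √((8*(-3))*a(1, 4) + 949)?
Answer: I*√11 ≈ 3.3166*I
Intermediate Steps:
a(B, F) = 5*B*(4 + F) (a(B, F) = (B + 4*B)*(4 + F) = (5*B)*(4 + F) = 5*B*(4 + F))
√((8*(-3))*a(1, 4) + 949) = √((8*(-3))*(5*1*(4 + 4)) + 949) = √(-120*8 + 949) = √(-24*40 + 949) = √(-960 + 949) = √(-11) = I*√11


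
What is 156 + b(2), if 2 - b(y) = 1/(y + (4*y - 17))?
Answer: 1107/7 ≈ 158.14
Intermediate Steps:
b(y) = 2 - 1/(-17 + 5*y) (b(y) = 2 - 1/(y + (4*y - 17)) = 2 - 1/(y + (-17 + 4*y)) = 2 - 1/(-17 + 5*y))
156 + b(2) = 156 + 5*(-7 + 2*2)/(-17 + 5*2) = 156 + 5*(-7 + 4)/(-17 + 10) = 156 + 5*(-3)/(-7) = 156 + 5*(-⅐)*(-3) = 156 + 15/7 = 1107/7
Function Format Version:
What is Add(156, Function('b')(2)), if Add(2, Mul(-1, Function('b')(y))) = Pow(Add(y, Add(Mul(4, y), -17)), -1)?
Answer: Rational(1107, 7) ≈ 158.14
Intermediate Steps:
Function('b')(y) = Add(2, Mul(-1, Pow(Add(-17, Mul(5, y)), -1))) (Function('b')(y) = Add(2, Mul(-1, Pow(Add(y, Add(Mul(4, y), -17)), -1))) = Add(2, Mul(-1, Pow(Add(y, Add(-17, Mul(4, y))), -1))) = Add(2, Mul(-1, Pow(Add(-17, Mul(5, y)), -1))))
Add(156, Function('b')(2)) = Add(156, Mul(5, Pow(Add(-17, Mul(5, 2)), -1), Add(-7, Mul(2, 2)))) = Add(156, Mul(5, Pow(Add(-17, 10), -1), Add(-7, 4))) = Add(156, Mul(5, Pow(-7, -1), -3)) = Add(156, Mul(5, Rational(-1, 7), -3)) = Add(156, Rational(15, 7)) = Rational(1107, 7)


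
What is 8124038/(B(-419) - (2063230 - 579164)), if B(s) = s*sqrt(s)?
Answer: -12056608578508/2202525452415 + 3403971922*I*sqrt(419)/2202525452415 ≈ -5.474 + 0.031635*I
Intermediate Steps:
B(s) = s**(3/2)
8124038/(B(-419) - (2063230 - 579164)) = 8124038/((-419)**(3/2) - (2063230 - 579164)) = 8124038/(-419*I*sqrt(419) - 1*1484066) = 8124038/(-419*I*sqrt(419) - 1484066) = 8124038/(-1484066 - 419*I*sqrt(419))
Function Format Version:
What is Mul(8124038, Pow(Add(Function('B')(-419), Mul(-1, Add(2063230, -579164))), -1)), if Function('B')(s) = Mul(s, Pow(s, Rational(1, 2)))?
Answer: Add(Rational(-12056608578508, 2202525452415), Mul(Rational(3403971922, 2202525452415), I, Pow(419, Rational(1, 2)))) ≈ Add(-5.4740, Mul(0.031635, I))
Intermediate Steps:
Function('B')(s) = Pow(s, Rational(3, 2))
Mul(8124038, Pow(Add(Function('B')(-419), Mul(-1, Add(2063230, -579164))), -1)) = Mul(8124038, Pow(Add(Pow(-419, Rational(3, 2)), Mul(-1, Add(2063230, -579164))), -1)) = Mul(8124038, Pow(Add(Mul(-419, I, Pow(419, Rational(1, 2))), Mul(-1, 1484066)), -1)) = Mul(8124038, Pow(Add(Mul(-419, I, Pow(419, Rational(1, 2))), -1484066), -1)) = Mul(8124038, Pow(Add(-1484066, Mul(-419, I, Pow(419, Rational(1, 2)))), -1))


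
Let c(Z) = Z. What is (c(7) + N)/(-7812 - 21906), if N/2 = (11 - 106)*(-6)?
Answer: -1147/29718 ≈ -0.038596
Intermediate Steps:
N = 1140 (N = 2*((11 - 106)*(-6)) = 2*(-95*(-6)) = 2*570 = 1140)
(c(7) + N)/(-7812 - 21906) = (7 + 1140)/(-7812 - 21906) = 1147/(-29718) = 1147*(-1/29718) = -1147/29718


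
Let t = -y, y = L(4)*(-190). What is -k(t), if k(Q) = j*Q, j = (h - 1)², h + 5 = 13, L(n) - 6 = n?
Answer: -93100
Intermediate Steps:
L(n) = 6 + n
h = 8 (h = -5 + 13 = 8)
j = 49 (j = (8 - 1)² = 7² = 49)
y = -1900 (y = (6 + 4)*(-190) = 10*(-190) = -1900)
t = 1900 (t = -1*(-1900) = 1900)
k(Q) = 49*Q
-k(t) = -49*1900 = -1*93100 = -93100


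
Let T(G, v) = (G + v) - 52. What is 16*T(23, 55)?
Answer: 416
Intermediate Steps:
T(G, v) = -52 + G + v
16*T(23, 55) = 16*(-52 + 23 + 55) = 16*26 = 416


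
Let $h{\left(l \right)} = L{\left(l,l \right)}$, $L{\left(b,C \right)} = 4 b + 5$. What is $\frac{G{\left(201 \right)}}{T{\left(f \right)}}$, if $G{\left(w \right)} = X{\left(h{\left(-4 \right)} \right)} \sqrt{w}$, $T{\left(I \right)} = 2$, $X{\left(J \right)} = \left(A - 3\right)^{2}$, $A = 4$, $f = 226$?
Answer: $\frac{\sqrt{201}}{2} \approx 7.0887$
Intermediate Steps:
$L{\left(b,C \right)} = 5 + 4 b$
$h{\left(l \right)} = 5 + 4 l$
$X{\left(J \right)} = 1$ ($X{\left(J \right)} = \left(4 - 3\right)^{2} = 1^{2} = 1$)
$G{\left(w \right)} = \sqrt{w}$ ($G{\left(w \right)} = 1 \sqrt{w} = \sqrt{w}$)
$\frac{G{\left(201 \right)}}{T{\left(f \right)}} = \frac{\sqrt{201}}{2}$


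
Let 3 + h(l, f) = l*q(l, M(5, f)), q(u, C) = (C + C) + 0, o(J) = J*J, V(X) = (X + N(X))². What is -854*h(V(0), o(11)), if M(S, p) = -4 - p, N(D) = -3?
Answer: 1924062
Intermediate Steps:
V(X) = (-3 + X)² (V(X) = (X - 3)² = (-3 + X)²)
o(J) = J²
q(u, C) = 2*C (q(u, C) = 2*C + 0 = 2*C)
h(l, f) = -3 + l*(-8 - 2*f) (h(l, f) = -3 + l*(2*(-4 - f)) = -3 + l*(-8 - 2*f))
-854*h(V(0), o(11)) = -854*(-3 - 2*(-3 + 0)²*(4 + 11²)) = -854*(-3 - 2*(-3)²*(4 + 121)) = -854*(-3 - 2*9*125) = -854*(-3 - 2250) = -854*(-2253) = 1924062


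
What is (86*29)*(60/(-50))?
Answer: -14964/5 ≈ -2992.8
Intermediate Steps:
(86*29)*(60/(-50)) = 2494*(60*(-1/50)) = 2494*(-6/5) = -14964/5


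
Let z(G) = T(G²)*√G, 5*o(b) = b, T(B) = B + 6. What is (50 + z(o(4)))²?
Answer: 7922724/3125 + 1328*√5/5 ≈ 3129.2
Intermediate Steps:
T(B) = 6 + B
o(b) = b/5
z(G) = √G*(6 + G²) (z(G) = (6 + G²)*√G = √G*(6 + G²))
(50 + z(o(4)))² = (50 + √((⅕)*4)*(6 + ((⅕)*4)²))² = (50 + √(⅘)*(6 + (⅘)²))² = (50 + (2*√5/5)*(6 + 16/25))² = (50 + (2*√5/5)*(166/25))² = (50 + 332*√5/125)²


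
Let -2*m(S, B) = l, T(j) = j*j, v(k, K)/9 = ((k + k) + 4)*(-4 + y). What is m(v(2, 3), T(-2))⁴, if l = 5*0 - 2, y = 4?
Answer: 1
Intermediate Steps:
l = -2 (l = 0 - 2 = -2)
v(k, K) = 0 (v(k, K) = 9*(((k + k) + 4)*(-4 + 4)) = 9*((2*k + 4)*0) = 9*((4 + 2*k)*0) = 9*0 = 0)
T(j) = j²
m(S, B) = 1 (m(S, B) = -½*(-2) = 1)
m(v(2, 3), T(-2))⁴ = 1⁴ = 1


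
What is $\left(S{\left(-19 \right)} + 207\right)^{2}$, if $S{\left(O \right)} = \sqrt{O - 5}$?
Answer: $42825 + 828 i \sqrt{6} \approx 42825.0 + 2028.2 i$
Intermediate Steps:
$S{\left(O \right)} = \sqrt{-5 + O}$
$\left(S{\left(-19 \right)} + 207\right)^{2} = \left(\sqrt{-5 - 19} + 207\right)^{2} = \left(\sqrt{-24} + 207\right)^{2} = \left(2 i \sqrt{6} + 207\right)^{2} = \left(207 + 2 i \sqrt{6}\right)^{2}$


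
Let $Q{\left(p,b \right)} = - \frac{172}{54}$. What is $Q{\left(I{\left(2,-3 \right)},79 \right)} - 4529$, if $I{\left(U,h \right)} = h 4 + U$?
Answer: $- \frac{122369}{27} \approx -4532.2$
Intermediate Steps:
$I{\left(U,h \right)} = U + 4 h$ ($I{\left(U,h \right)} = 4 h + U = U + 4 h$)
$Q{\left(p,b \right)} = - \frac{86}{27}$ ($Q{\left(p,b \right)} = \left(-172\right) \frac{1}{54} = - \frac{86}{27}$)
$Q{\left(I{\left(2,-3 \right)},79 \right)} - 4529 = - \frac{86}{27} - 4529 = - \frac{122369}{27}$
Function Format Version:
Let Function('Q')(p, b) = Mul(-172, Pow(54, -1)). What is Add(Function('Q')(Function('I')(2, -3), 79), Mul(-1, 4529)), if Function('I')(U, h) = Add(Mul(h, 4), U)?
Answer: Rational(-122369, 27) ≈ -4532.2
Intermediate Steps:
Function('I')(U, h) = Add(U, Mul(4, h)) (Function('I')(U, h) = Add(Mul(4, h), U) = Add(U, Mul(4, h)))
Function('Q')(p, b) = Rational(-86, 27) (Function('Q')(p, b) = Mul(-172, Rational(1, 54)) = Rational(-86, 27))
Add(Function('Q')(Function('I')(2, -3), 79), Mul(-1, 4529)) = Add(Rational(-86, 27), Mul(-1, 4529)) = Add(Rational(-86, 27), -4529) = Rational(-122369, 27)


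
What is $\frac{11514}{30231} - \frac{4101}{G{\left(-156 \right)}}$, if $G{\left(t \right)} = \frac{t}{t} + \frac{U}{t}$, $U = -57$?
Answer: $- \frac{2148667906}{715467} \approx -3003.2$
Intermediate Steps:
$G{\left(t \right)} = 1 - \frac{57}{t}$ ($G{\left(t \right)} = \frac{t}{t} - \frac{57}{t} = 1 - \frac{57}{t}$)
$\frac{11514}{30231} - \frac{4101}{G{\left(-156 \right)}} = \frac{11514}{30231} - \frac{4101}{\frac{1}{-156} \left(-57 - 156\right)} = 11514 \cdot \frac{1}{30231} - \frac{4101}{\left(- \frac{1}{156}\right) \left(-213\right)} = \frac{3838}{10077} - \frac{4101}{\frac{71}{52}} = \frac{3838}{10077} - \frac{213252}{71} = - \frac{2148667906}{715467}$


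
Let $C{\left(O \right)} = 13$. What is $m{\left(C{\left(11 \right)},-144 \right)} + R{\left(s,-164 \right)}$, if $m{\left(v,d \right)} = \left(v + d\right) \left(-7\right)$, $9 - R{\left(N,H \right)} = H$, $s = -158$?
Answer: $1090$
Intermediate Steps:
$R{\left(N,H \right)} = 9 - H$
$m{\left(v,d \right)} = - 7 d - 7 v$ ($m{\left(v,d \right)} = \left(d + v\right) \left(-7\right) = - 7 d - 7 v$)
$m{\left(C{\left(11 \right)},-144 \right)} + R{\left(s,-164 \right)} = \left(\left(-7\right) \left(-144\right) - 91\right) + \left(9 - -164\right) = \left(1008 - 91\right) + \left(9 + 164\right) = 917 + 173 = 1090$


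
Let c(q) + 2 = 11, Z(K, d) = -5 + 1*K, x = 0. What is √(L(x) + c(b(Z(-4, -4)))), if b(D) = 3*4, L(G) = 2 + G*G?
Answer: √11 ≈ 3.3166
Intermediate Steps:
Z(K, d) = -5 + K
L(G) = 2 + G²
b(D) = 12
c(q) = 9 (c(q) = -2 + 11 = 9)
√(L(x) + c(b(Z(-4, -4)))) = √((2 + 0²) + 9) = √((2 + 0) + 9) = √(2 + 9) = √11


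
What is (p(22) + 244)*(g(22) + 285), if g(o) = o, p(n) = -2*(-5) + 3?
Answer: 78899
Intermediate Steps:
p(n) = 13 (p(n) = 10 + 3 = 13)
(p(22) + 244)*(g(22) + 285) = (13 + 244)*(22 + 285) = 257*307 = 78899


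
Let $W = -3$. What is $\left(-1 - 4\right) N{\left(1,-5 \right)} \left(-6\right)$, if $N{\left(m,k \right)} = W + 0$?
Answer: $-90$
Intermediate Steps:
$N{\left(m,k \right)} = -3$ ($N{\left(m,k \right)} = -3 + 0 = -3$)
$\left(-1 - 4\right) N{\left(1,-5 \right)} \left(-6\right) = \left(-1 - 4\right) \left(-3\right) \left(-6\right) = \left(-5\right) \left(-3\right) \left(-6\right) = 15 \left(-6\right) = -90$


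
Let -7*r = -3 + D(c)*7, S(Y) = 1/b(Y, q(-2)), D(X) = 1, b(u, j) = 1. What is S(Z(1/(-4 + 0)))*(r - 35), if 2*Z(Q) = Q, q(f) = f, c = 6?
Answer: -249/7 ≈ -35.571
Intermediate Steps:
Z(Q) = Q/2
S(Y) = 1 (S(Y) = 1/1 = 1)
r = -4/7 (r = -(-3 + 1*7)/7 = -(-3 + 7)/7 = -⅐*4 = -4/7 ≈ -0.57143)
S(Z(1/(-4 + 0)))*(r - 35) = 1*(-4/7 - 35) = 1*(-249/7) = -249/7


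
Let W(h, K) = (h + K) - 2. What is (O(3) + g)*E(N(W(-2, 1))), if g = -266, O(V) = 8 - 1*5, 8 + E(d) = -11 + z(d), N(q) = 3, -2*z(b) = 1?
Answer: 10257/2 ≈ 5128.5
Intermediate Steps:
W(h, K) = -2 + K + h (W(h, K) = (K + h) - 2 = -2 + K + h)
z(b) = -½ (z(b) = -½*1 = -½)
E(d) = -39/2 (E(d) = -8 + (-11 - ½) = -8 - 23/2 = -39/2)
O(V) = 3 (O(V) = 8 - 5 = 3)
(O(3) + g)*E(N(W(-2, 1))) = (3 - 266)*(-39/2) = -263*(-39/2) = 10257/2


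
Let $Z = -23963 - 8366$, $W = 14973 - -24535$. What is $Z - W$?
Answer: $-71837$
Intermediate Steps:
$W = 39508$ ($W = 14973 + 24535 = 39508$)
$Z = -32329$ ($Z = -23963 - 8366 = -32329$)
$Z - W = -32329 - 39508 = -71837$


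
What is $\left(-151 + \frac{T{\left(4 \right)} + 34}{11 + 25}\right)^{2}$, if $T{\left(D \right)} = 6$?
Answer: $\frac{1819801}{81} \approx 22467.0$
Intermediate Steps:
$\left(-151 + \frac{T{\left(4 \right)} + 34}{11 + 25}\right)^{2} = \left(-151 + \frac{6 + 34}{11 + 25}\right)^{2} = \left(-151 + \frac{40}{36}\right)^{2} = \left(-151 + 40 \cdot \frac{1}{36}\right)^{2} = \left(-151 + \frac{10}{9}\right)^{2} = \left(- \frac{1349}{9}\right)^{2} = \frac{1819801}{81}$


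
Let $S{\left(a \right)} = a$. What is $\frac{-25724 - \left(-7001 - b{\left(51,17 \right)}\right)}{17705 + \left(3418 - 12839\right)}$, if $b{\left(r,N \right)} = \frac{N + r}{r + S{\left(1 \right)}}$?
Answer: $- \frac{121691}{53846} \approx -2.26$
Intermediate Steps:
$b{\left(r,N \right)} = \frac{N + r}{1 + r}$ ($b{\left(r,N \right)} = \frac{N + r}{r + 1} = \frac{N + r}{1 + r}$)
$\frac{-25724 - \left(-7001 - b{\left(51,17 \right)}\right)}{17705 + \left(3418 - 12839\right)} = \frac{-25724 + \left(\left(7969 + \frac{17 + 51}{1 + 51}\right) - 968\right)}{17705 + \left(3418 - 12839\right)} = \frac{-25724 + \left(\left(7969 + \frac{1}{52} \cdot 68\right) - 968\right)}{17705 - 9421} = \frac{-25724 + \left(\left(7969 + \frac{1}{52} \cdot 68\right) - 968\right)}{8284} = \left(-25724 + \left(\left(7969 + \frac{17}{13}\right) - 968\right)\right) \frac{1}{8284} = \left(-25724 + \left(\frac{103614}{13} - 968\right)\right) \frac{1}{8284} = \left(-25724 + \frac{91030}{13}\right) \frac{1}{8284} = \left(- \frac{243382}{13}\right) \frac{1}{8284} = - \frac{121691}{53846}$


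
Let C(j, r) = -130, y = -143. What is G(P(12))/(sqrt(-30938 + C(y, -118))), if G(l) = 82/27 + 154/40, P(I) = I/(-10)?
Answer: -3719*I*sqrt(863)/2796120 ≈ -0.039073*I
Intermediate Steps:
P(I) = -I/10 (P(I) = I*(-1/10) = -I/10)
G(l) = 3719/540 (G(l) = 82*(1/27) + 154*(1/40) = 82/27 + 77/20 = 3719/540)
G(P(12))/(sqrt(-30938 + C(y, -118))) = 3719/(540*(sqrt(-30938 - 130))) = 3719/(540*(sqrt(-31068))) = 3719/(540*((6*I*sqrt(863)))) = 3719*(-I*sqrt(863)/5178)/540 = -3719*I*sqrt(863)/2796120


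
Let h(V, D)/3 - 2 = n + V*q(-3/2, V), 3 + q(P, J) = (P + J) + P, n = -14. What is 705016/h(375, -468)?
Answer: 705016/415089 ≈ 1.6985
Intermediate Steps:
q(P, J) = -3 + J + 2*P (q(P, J) = -3 + ((P + J) + P) = -3 + ((J + P) + P) = -3 + (J + 2*P) = -3 + J + 2*P)
h(V, D) = -36 + 3*V*(-6 + V) (h(V, D) = 6 + 3*(-14 + V*(-3 + V + 2*(-3/2))) = 6 + 3*(-14 + V*(-3 + V - 3)) = 6 + 3*(-14 + V*(-6 + V)) = 6 + (-42 + 3*V*(-6 + V)) = -36 + 3*V*(-6 + V))
705016/h(375, -468) = 705016/(-36 + 3*375*(-6 + 375)) = 705016/(-36 + 3*375*369) = 705016/(-36 + 415125) = 705016/415089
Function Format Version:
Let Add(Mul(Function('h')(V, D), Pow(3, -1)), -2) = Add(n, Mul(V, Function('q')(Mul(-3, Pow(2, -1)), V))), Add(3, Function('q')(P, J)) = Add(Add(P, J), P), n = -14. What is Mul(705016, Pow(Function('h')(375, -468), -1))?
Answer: Rational(705016, 415089) ≈ 1.6985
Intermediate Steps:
Function('q')(P, J) = Add(-3, J, Mul(2, P)) (Function('q')(P, J) = Add(-3, Add(Add(P, J), P)) = Add(-3, Add(Add(J, P), P)) = Add(-3, Add(J, Mul(2, P))) = Add(-3, J, Mul(2, P)))
Function('h')(V, D) = Add(-36, Mul(3, V, Add(-6, V))) (Function('h')(V, D) = Add(6, Mul(3, Add(-14, Mul(V, Add(-3, V, Mul(2, Mul(-3, Pow(2, -1)))))))) = Add(6, Mul(3, Add(-14, Mul(V, Add(-3, V, Mul(2, Mul(-3, Rational(1, 2)))))))) = Add(6, Mul(3, Add(-14, Mul(V, Add(-3, V, Mul(2, Rational(-3, 2))))))) = Add(6, Mul(3, Add(-14, Mul(V, Add(-3, V, -3))))) = Add(6, Mul(3, Add(-14, Mul(V, Add(-6, V))))) = Add(6, Add(-42, Mul(3, V, Add(-6, V)))) = Add(-36, Mul(3, V, Add(-6, V))))
Mul(705016, Pow(Function('h')(375, -468), -1)) = Mul(705016, Pow(Add(-36, Mul(3, 375, Add(-6, 375))), -1)) = Mul(705016, Pow(Add(-36, Mul(3, 375, 369)), -1)) = Mul(705016, Pow(Add(-36, 415125), -1)) = Mul(705016, Pow(415089, -1)) = Mul(705016, Rational(1, 415089)) = Rational(705016, 415089)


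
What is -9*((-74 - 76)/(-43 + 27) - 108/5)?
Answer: 4401/40 ≈ 110.03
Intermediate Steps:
-9*((-74 - 76)/(-43 + 27) - 108/5) = -9*(-150/(-16) - 108*1/5) = -9*(-150*(-1/16) - 108/5) = -9*(75/8 - 108/5) = -9*(-489/40) = 4401/40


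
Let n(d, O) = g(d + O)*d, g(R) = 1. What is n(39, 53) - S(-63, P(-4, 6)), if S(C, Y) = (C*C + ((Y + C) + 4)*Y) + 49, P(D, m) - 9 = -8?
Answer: -3921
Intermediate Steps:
n(d, O) = d (n(d, O) = 1*d = d)
P(D, m) = 1 (P(D, m) = 9 - 8 = 1)
S(C, Y) = 49 + C² + Y*(4 + C + Y) (S(C, Y) = (C² + ((C + Y) + 4)*Y) + 49 = (C² + (4 + C + Y)*Y) + 49 = (C² + Y*(4 + C + Y)) + 49 = 49 + C² + Y*(4 + C + Y))
n(39, 53) - S(-63, P(-4, 6)) = 39 - (49 + (-63)² + 1² + 4*1 - 63*1) = 39 - (49 + 3969 + 1 + 4 - 63) = 39 - 1*3960 = 39 - 3960 = -3921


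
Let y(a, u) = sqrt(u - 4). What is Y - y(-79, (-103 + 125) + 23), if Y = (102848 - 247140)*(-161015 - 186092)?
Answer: 50084763244 - sqrt(41) ≈ 5.0085e+10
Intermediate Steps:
y(a, u) = sqrt(-4 + u)
Y = 50084763244 (Y = -144292*(-347107) = 50084763244)
Y - y(-79, (-103 + 125) + 23) = 50084763244 - sqrt(-4 + ((-103 + 125) + 23)) = 50084763244 - sqrt(-4 + (22 + 23)) = 50084763244 - sqrt(-4 + 45) = 50084763244 - sqrt(41)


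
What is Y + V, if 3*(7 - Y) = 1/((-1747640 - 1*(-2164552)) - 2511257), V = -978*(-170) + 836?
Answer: 1049913997606/6283035 ≈ 1.6710e+5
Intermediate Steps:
V = 167096 (V = 166260 + 836 = 167096)
Y = 43981246/6283035 (Y = 7 - 1/(3*((-1747640 - 1*(-2164552)) - 2511257)) = 7 - 1/(3*((-1747640 + 2164552) - 2511257)) = 7 - 1/(3*(416912 - 2511257)) = 7 - 1/3/(-2094345) = 7 - 1/3*(-1/2094345) = 7 + 1/6283035 = 43981246/6283035 ≈ 7.0000)
Y + V = 43981246/6283035 + 167096 = 1049913997606/6283035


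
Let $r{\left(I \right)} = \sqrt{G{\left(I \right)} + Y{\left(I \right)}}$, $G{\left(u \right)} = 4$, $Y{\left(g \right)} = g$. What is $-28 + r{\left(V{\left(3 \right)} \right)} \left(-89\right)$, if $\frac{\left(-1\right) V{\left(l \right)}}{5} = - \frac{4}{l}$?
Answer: $-28 - \frac{356 \sqrt{6}}{3} \approx -318.67$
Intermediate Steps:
$V{\left(l \right)} = \frac{20}{l}$ ($V{\left(l \right)} = - 5 \left(- \frac{4}{l}\right) = \frac{20}{l}$)
$r{\left(I \right)} = \sqrt{4 + I}$
$-28 + r{\left(V{\left(3 \right)} \right)} \left(-89\right) = -28 + \sqrt{4 + \frac{20}{3}} \left(-89\right) = -28 + \sqrt{\frac{32}{3}} \left(-89\right) = -28 + \frac{4 \sqrt{6}}{3} \left(-89\right) = -28 - \frac{356 \sqrt{6}}{3}$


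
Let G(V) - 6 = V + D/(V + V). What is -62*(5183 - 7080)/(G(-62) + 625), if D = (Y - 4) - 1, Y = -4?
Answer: 14584136/70565 ≈ 206.68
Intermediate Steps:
D = -9 (D = (-4 - 4) - 1 = -8 - 1 = -9)
G(V) = 6 + V - 9/(2*V) (G(V) = 6 + (V - 9/(V + V)) = 6 + (V - 9*1/(2*V)) = 6 + (V - 9/(2*V)) = 6 + V - 9/(2*V))
-62*(5183 - 7080)/(G(-62) + 625) = -62*(5183 - 7080)/((6 - 62 - 9/2/(-62)) + 625) = -(-117614)/((6 - 62 - 9/2*(-1/62)) + 625) = -(-117614)/((6 - 62 + 9/124) + 625) = -(-117614)/(-6935/124 + 625) = -(-117614)/70565/124 = -(-117614)*124/70565 = -62*(-235228/70565) = 14584136/70565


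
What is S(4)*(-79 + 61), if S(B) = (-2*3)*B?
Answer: 432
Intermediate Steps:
S(B) = -6*B
S(4)*(-79 + 61) = (-6*4)*(-79 + 61) = -24*(-18) = 432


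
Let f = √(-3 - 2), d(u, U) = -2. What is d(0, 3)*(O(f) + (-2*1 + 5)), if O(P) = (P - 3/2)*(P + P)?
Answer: 14 + 6*I*√5 ≈ 14.0 + 13.416*I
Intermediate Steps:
f = I*√5 (f = √(-5) = I*√5 ≈ 2.2361*I)
O(P) = 2*P*(-3/2 + P) (O(P) = (P - 3*½)*(2*P) = (P - 3/2)*(2*P) = (-3/2 + P)*(2*P) = 2*P*(-3/2 + P))
d(0, 3)*(O(f) + (-2*1 + 5)) = -2*((I*√5)*(-3 + 2*(I*√5)) + (-2*1 + 5)) = -2*((I*√5)*(-3 + 2*I*√5) + (-2 + 5)) = -2*(I*√5*(-3 + 2*I*√5) + 3) = -2*(3 + I*√5*(-3 + 2*I*√5)) = -6 - 2*I*√5*(-3 + 2*I*√5)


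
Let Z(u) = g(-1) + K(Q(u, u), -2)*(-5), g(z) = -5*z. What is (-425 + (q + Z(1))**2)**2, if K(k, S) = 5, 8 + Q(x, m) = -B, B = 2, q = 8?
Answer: 78961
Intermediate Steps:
Q(x, m) = -10 (Q(x, m) = -8 - 1*2 = -8 - 2 = -10)
Z(u) = -20 (Z(u) = -5*(-1) + 5*(-5) = 5 - 25 = -20)
(-425 + (q + Z(1))**2)**2 = (-425 + (8 - 20)**2)**2 = (-425 + (-12)**2)**2 = (-425 + 144)**2 = (-281)**2 = 78961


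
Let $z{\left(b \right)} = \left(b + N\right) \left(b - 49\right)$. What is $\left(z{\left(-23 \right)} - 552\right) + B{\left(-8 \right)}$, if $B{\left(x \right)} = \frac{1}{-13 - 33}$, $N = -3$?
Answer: $\frac{60719}{46} \approx 1320.0$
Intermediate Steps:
$z{\left(b \right)} = \left(-49 + b\right) \left(-3 + b\right)$ ($z{\left(b \right)} = \left(b - 3\right) \left(b - 49\right) = \left(-3 + b\right) \left(-49 + b\right) = \left(-49 + b\right) \left(-3 + b\right)$)
$B{\left(x \right)} = - \frac{1}{46}$ ($B{\left(x \right)} = \frac{1}{-46} = - \frac{1}{46}$)
$\left(z{\left(-23 \right)} - 552\right) + B{\left(-8 \right)} = \left(\left(147 + \left(-23\right)^{2} - -1196\right) - 552\right) - \frac{1}{46} = \left(\left(147 + 529 + 1196\right) - 552\right) - \frac{1}{46} = \left(1872 - 552\right) - \frac{1}{46} = 1320 - \frac{1}{46} = \frac{60719}{46}$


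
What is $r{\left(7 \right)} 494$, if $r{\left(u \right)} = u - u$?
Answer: $0$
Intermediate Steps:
$r{\left(u \right)} = 0$
$r{\left(7 \right)} 494 = 0 \cdot 494 = 0$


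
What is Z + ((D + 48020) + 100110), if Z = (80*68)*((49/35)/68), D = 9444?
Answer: 157686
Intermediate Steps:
Z = 112 (Z = 5440*((49*(1/35))*(1/68)) = 5440*((7/5)*(1/68)) = 5440*(7/340) = 112)
Z + ((D + 48020) + 100110) = 112 + ((9444 + 48020) + 100110) = 112 + (57464 + 100110) = 112 + 157574 = 157686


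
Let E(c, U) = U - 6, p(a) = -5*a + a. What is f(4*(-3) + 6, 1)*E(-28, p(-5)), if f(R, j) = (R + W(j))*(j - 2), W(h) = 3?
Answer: 42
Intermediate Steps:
p(a) = -4*a
E(c, U) = -6 + U
f(R, j) = (-2 + j)*(3 + R) (f(R, j) = (R + 3)*(j - 2) = (3 + R)*(-2 + j) = (-2 + j)*(3 + R))
f(4*(-3) + 6, 1)*E(-28, p(-5)) = (-6 - 2*(4*(-3) + 6) + 3*1 + (4*(-3) + 6)*1)*(-6 - 4*(-5)) = (-6 - 2*(-12 + 6) + 3 + (-12 + 6)*1)*(-6 + 20) = (-6 - 2*(-6) + 3 - 6*1)*14 = (-6 + 12 + 3 - 6)*14 = 3*14 = 42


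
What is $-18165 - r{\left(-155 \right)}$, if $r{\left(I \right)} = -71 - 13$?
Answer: $-18081$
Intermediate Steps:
$r{\left(I \right)} = -84$ ($r{\left(I \right)} = -71 - 13 = -84$)
$-18165 - r{\left(-155 \right)} = -18165 - -84 = -18165 + 84 = -18081$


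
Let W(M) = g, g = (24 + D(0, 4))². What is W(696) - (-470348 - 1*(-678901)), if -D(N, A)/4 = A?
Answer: -208489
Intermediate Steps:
D(N, A) = -4*A
g = 64 (g = (24 - 4*4)² = (24 - 16)² = 8² = 64)
W(M) = 64
W(696) - (-470348 - 1*(-678901)) = 64 - (-470348 - 1*(-678901)) = 64 - (-470348 + 678901) = 64 - 1*208553 = 64 - 208553 = -208489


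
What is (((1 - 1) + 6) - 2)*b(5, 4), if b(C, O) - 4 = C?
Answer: 36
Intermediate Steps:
b(C, O) = 4 + C
(((1 - 1) + 6) - 2)*b(5, 4) = (((1 - 1) + 6) - 2)*(4 + 5) = ((0 + 6) - 2)*9 = (6 - 2)*9 = 4*9 = 36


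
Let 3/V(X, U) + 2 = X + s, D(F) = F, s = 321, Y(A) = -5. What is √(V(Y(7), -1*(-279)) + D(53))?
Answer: √5226530/314 ≈ 7.2808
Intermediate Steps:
V(X, U) = 3/(319 + X) (V(X, U) = 3/(-2 + (X + 321)) = 3/(-2 + (321 + X)) = 3/(319 + X))
√(V(Y(7), -1*(-279)) + D(53)) = √(3/(319 - 5) + 53) = √(3/314 + 53) = √(16645/314) = √5226530/314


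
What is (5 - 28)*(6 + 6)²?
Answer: -3312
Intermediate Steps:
(5 - 28)*(6 + 6)² = -23*12² = -23*144 = -3312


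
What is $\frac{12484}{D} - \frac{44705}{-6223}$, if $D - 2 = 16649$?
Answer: $\frac{822070887}{103619173} \approx 7.9336$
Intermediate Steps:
$D = 16651$ ($D = 2 + 16649 = 16651$)
$\frac{12484}{D} - \frac{44705}{-6223} = \frac{12484}{16651} - \frac{44705}{-6223} = 12484 \cdot \frac{1}{16651} - - \frac{44705}{6223} = \frac{12484}{16651} + \frac{44705}{6223} = \frac{822070887}{103619173}$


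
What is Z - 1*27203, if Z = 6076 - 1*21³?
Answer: -30388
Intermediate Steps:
Z = -3185 (Z = 6076 - 1*9261 = 6076 - 9261 = -3185)
Z - 1*27203 = -3185 - 1*27203 = -3185 - 27203 = -30388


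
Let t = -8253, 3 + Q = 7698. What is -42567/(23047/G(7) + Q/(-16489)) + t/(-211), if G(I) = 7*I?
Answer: -4123602821373/80105079808 ≈ -51.477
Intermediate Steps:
Q = 7695 (Q = -3 + 7698 = 7695)
-42567/(23047/G(7) + Q/(-16489)) + t/(-211) = -42567/(23047/((7*7)) + 7695/(-16489)) - 8253/(-211) = -42567/(23047/49 + 7695*(-1/16489)) - 8253*(-1/211) = -42567/(23047*(1/49) - 7695/16489) + 8253/211 = -42567/(23047/49 - 7695/16489) + 8253/211 = -42567/379644928/807961 + 8253/211 = -42567*807961/379644928 + 8253/211 = -34392475887/379644928 + 8253/211 = -4123602821373/80105079808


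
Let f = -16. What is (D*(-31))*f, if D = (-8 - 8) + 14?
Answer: -992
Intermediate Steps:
D = -2 (D = -16 + 14 = -2)
(D*(-31))*f = -2*(-31)*(-16) = 62*(-16) = -992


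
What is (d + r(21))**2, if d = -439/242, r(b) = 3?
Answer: 82369/58564 ≈ 1.4065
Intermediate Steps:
d = -439/242 (d = -439*1/242 = -439/242 ≈ -1.8140)
(d + r(21))**2 = (-439/242 + 3)**2 = (287/242)**2 = 82369/58564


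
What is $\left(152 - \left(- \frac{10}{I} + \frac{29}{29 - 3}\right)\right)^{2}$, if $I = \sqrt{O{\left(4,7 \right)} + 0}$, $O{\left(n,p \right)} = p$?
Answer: $\frac{107797103}{4732} + \frac{39230 \sqrt{7}}{91} \approx 23921.0$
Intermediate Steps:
$I = \sqrt{7}$ ($I = \sqrt{7 + 0} = \sqrt{7} \approx 2.6458$)
$\left(152 - \left(- \frac{10}{I} + \frac{29}{29 - 3}\right)\right)^{2} = \left(152 + \left(- \frac{29}{29 - 3} + \frac{10}{\sqrt{7}}\right)\right)^{2} = \left(152 + \left(- \frac{29}{29 - 3} + 10 \frac{\sqrt{7}}{7}\right)\right)^{2} = \left(152 + \left(- \frac{29}{26} + \frac{10 \sqrt{7}}{7}\right)\right)^{2} = \left(152 + \left(\left(-29\right) \frac{1}{26} + \frac{10 \sqrt{7}}{7}\right)\right)^{2} = \left(152 - \left(\frac{29}{26} - \frac{10 \sqrt{7}}{7}\right)\right)^{2} = \left(\frac{3923}{26} + \frac{10 \sqrt{7}}{7}\right)^{2}$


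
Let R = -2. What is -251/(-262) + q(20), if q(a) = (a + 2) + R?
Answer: 5491/262 ≈ 20.958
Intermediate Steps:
q(a) = a (q(a) = (a + 2) - 2 = (2 + a) - 2 = a)
-251/(-262) + q(20) = -251/(-262) + 20 = -251*(-1/262) + 20 = 251/262 + 20 = 5491/262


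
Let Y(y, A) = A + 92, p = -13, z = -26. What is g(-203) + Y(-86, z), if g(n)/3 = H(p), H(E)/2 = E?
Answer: -12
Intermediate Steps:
H(E) = 2*E
g(n) = -78 (g(n) = 3*(2*(-13)) = 3*(-26) = -78)
Y(y, A) = 92 + A
g(-203) + Y(-86, z) = -78 + (92 - 26) = -78 + 66 = -12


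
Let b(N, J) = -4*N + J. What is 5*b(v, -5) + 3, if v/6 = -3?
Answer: 338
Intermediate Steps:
v = -18 (v = 6*(-3) = -18)
b(N, J) = J - 4*N
5*b(v, -5) + 3 = 5*(-5 - 4*(-18)) + 3 = 5*(-5 + 72) + 3 = 5*67 + 3 = 335 + 3 = 338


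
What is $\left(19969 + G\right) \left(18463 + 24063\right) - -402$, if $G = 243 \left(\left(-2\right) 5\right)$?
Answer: $745863916$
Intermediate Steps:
$G = -2430$ ($G = 243 \left(-10\right) = -2430$)
$\left(19969 + G\right) \left(18463 + 24063\right) - -402 = \left(19969 - 2430\right) \left(18463 + 24063\right) - -402 = 17539 \cdot 42526 + 402 = 745863514 + 402 = 745863916$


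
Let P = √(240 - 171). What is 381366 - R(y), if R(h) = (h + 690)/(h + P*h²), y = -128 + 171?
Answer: 2092150994773/5485940 - 733*√69/127580 ≈ 3.8137e+5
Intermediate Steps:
P = √69 ≈ 8.3066
y = 43
R(h) = (690 + h)/(h + √69*h²) (R(h) = (h + 690)/(h + √69*h²) = (690 + h)/(h + √69*h²))
381366 - R(y) = 381366 - (690 + 43)/(43*(1 + 43*√69)) = 381366 - 733/(43*(1 + 43*√69))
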